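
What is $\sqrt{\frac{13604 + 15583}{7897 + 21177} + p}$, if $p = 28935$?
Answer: $\frac{3 \sqrt{2717725672322}}{29074} \approx 170.11$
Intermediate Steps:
$\sqrt{\frac{13604 + 15583}{7897 + 21177} + p} = \sqrt{\frac{13604 + 15583}{7897 + 21177} + 28935} = \sqrt{\frac{29187}{29074} + 28935} = \sqrt{\frac{841285377}{29074}} = \frac{3 \sqrt{2717725672322}}{29074}$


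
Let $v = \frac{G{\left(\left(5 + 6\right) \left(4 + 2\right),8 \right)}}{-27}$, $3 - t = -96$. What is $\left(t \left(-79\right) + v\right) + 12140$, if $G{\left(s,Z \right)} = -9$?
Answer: $\frac{12958}{3} \approx 4319.3$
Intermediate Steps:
$t = 99$ ($t = 3 - -96 = 3 + 96 = 99$)
$v = \frac{1}{3}$ ($v = - \frac{9}{-27} = \left(-9\right) \left(- \frac{1}{27}\right) = \frac{1}{3} \approx 0.33333$)
$\left(t \left(-79\right) + v\right) + 12140 = \left(99 \left(-79\right) + \frac{1}{3}\right) + 12140 = \left(-7821 + \frac{1}{3}\right) + 12140 = - \frac{23462}{3} + 12140 = \frac{12958}{3}$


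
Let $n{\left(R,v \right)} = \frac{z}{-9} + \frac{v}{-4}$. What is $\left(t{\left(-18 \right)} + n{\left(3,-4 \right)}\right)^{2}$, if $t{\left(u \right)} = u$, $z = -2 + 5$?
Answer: $\frac{2704}{9} \approx 300.44$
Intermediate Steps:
$z = 3$
$n{\left(R,v \right)} = - \frac{1}{3} - \frac{v}{4}$ ($n{\left(R,v \right)} = \frac{3}{-9} + \frac{v}{-4} = 3 \left(- \frac{1}{9}\right) + v \left(- \frac{1}{4}\right) = - \frac{1}{3} - \frac{v}{4}$)
$\left(t{\left(-18 \right)} + n{\left(3,-4 \right)}\right)^{2} = \left(-18 - - \frac{2}{3}\right)^{2} = \left(-18 + \left(- \frac{1}{3} + 1\right)\right)^{2} = \left(-18 + \frac{2}{3}\right)^{2} = \left(- \frac{52}{3}\right)^{2} = \frac{2704}{9}$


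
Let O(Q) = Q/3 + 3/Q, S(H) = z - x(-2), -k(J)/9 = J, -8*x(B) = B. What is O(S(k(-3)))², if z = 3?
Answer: 70225/17424 ≈ 4.0304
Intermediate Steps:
x(B) = -B/8
k(J) = -9*J
S(H) = 11/4 (S(H) = 3 - (-1)*(-2)/8 = 3 - 1*¼ = 3 - ¼ = 11/4)
O(Q) = 3/Q + Q/3 (O(Q) = Q*(⅓) + 3/Q = Q/3 + 3/Q = 3/Q + Q/3)
O(S(k(-3)))² = (3/(11/4) + (⅓)*(11/4))² = (3*(4/11) + 11/12)² = (12/11 + 11/12)² = (265/132)² = 70225/17424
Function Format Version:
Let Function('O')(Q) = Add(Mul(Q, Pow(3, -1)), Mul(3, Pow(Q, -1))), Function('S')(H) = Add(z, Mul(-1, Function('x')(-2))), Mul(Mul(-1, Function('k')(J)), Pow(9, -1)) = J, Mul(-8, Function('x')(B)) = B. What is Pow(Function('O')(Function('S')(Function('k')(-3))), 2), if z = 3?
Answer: Rational(70225, 17424) ≈ 4.0304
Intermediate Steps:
Function('x')(B) = Mul(Rational(-1, 8), B)
Function('k')(J) = Mul(-9, J)
Function('S')(H) = Rational(11, 4) (Function('S')(H) = Add(3, Mul(-1, Mul(Rational(-1, 8), -2))) = Add(3, Mul(-1, Rational(1, 4))) = Add(3, Rational(-1, 4)) = Rational(11, 4))
Function('O')(Q) = Add(Mul(3, Pow(Q, -1)), Mul(Rational(1, 3), Q)) (Function('O')(Q) = Add(Mul(Q, Rational(1, 3)), Mul(3, Pow(Q, -1))) = Add(Mul(Rational(1, 3), Q), Mul(3, Pow(Q, -1))) = Add(Mul(3, Pow(Q, -1)), Mul(Rational(1, 3), Q)))
Pow(Function('O')(Function('S')(Function('k')(-3))), 2) = Pow(Add(Mul(3, Pow(Rational(11, 4), -1)), Mul(Rational(1, 3), Rational(11, 4))), 2) = Pow(Add(Mul(3, Rational(4, 11)), Rational(11, 12)), 2) = Pow(Add(Rational(12, 11), Rational(11, 12)), 2) = Pow(Rational(265, 132), 2) = Rational(70225, 17424)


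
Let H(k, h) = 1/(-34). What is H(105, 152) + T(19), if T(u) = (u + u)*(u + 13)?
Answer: 41343/34 ≈ 1216.0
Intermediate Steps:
H(k, h) = -1/34
T(u) = 2*u*(13 + u) (T(u) = (2*u)*(13 + u) = 2*u*(13 + u))
H(105, 152) + T(19) = -1/34 + 2*19*(13 + 19) = -1/34 + 2*19*32 = -1/34 + 1216 = 41343/34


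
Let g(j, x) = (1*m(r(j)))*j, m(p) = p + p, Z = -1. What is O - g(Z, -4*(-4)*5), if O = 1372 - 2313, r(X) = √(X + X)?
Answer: -941 + 2*I*√2 ≈ -941.0 + 2.8284*I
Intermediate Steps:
r(X) = √2*√X (r(X) = √(2*X) = √2*√X)
m(p) = 2*p
g(j, x) = 2*√2*j^(3/2) (g(j, x) = (1*(2*(√2*√j)))*j = (1*(2*√2*√j))*j = (2*√2*√j)*j = 2*√2*j^(3/2))
O = -941
O - g(Z, -4*(-4)*5) = -941 - 2*√2*(-1)^(3/2) = -941 - 2*√2*(-I) = -941 - (-2)*I*√2 = -941 + 2*I*√2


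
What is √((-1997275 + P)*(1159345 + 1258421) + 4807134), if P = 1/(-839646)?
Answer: I*√10507493648783529046833/46647 ≈ 2.1975e+6*I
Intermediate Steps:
P = -1/839646 ≈ -1.1910e-6
√((-1997275 + P)*(1159345 + 1258421) + 4807134) = √((-1997275 - 1/839646)*(1159345 + 1258421) + 4807134) = √(-1677003964651/839646*2417766 + 4807134) = √(-675767194599731611/139941 + 4807134) = √(-675766521884592517/139941) = I*√10507493648783529046833/46647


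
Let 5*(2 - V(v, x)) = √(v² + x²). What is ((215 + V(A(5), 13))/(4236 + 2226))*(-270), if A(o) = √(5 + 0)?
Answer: -3255/359 + 3*√174/359 ≈ -8.9566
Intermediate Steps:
A(o) = √5
V(v, x) = 2 - √(v² + x²)/5
((215 + V(A(5), 13))/(4236 + 2226))*(-270) = ((215 + (2 - √((√5)² + 13²)/5))/(4236 + 2226))*(-270) = ((215 + (2 - √(5 + 169)/5))/6462)*(-270) = ((215 + (2 - √174/5))*(1/6462))*(-270) = ((217 - √174/5)*(1/6462))*(-270) = (217/6462 - √174/32310)*(-270) = -3255/359 + 3*√174/359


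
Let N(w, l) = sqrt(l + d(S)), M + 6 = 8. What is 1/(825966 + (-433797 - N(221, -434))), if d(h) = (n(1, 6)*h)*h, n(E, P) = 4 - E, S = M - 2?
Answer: 392169/153796524995 + I*sqrt(434)/153796524995 ≈ 2.5499e-6 + 1.3546e-10*I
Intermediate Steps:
M = 2 (M = -6 + 8 = 2)
S = 0 (S = 2 - 2 = 0)
d(h) = 3*h**2 (d(h) = ((4 - 1*1)*h)*h = ((4 - 1)*h)*h = (3*h)*h = 3*h**2)
N(w, l) = sqrt(l) (N(w, l) = sqrt(l + 3*0**2) = sqrt(l + 3*0) = sqrt(l + 0) = sqrt(l))
1/(825966 + (-433797 - N(221, -434))) = 1/(825966 + (-433797 - sqrt(-434))) = 1/(825966 + (-433797 - I*sqrt(434))) = 1/(392169 - I*sqrt(434))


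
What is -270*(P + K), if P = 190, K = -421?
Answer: 62370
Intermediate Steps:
-270*(P + K) = -270*(190 - 421) = -270*(-231) = 62370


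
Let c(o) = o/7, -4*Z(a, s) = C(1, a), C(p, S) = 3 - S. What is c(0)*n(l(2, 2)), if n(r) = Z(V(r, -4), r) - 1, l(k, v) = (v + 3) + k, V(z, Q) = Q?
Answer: 0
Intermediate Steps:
l(k, v) = 3 + k + v (l(k, v) = (3 + v) + k = 3 + k + v)
Z(a, s) = -3/4 + a/4 (Z(a, s) = -(3 - a)/4 = -3/4 + a/4)
n(r) = -11/4 (n(r) = (-3/4 + (1/4)*(-4)) - 1 = (-3/4 - 1) - 1 = -7/4 - 1 = -11/4)
c(o) = o/7 (c(o) = o*(1/7) = o/7)
c(0)*n(l(2, 2)) = ((1/7)*0)*(-11/4) = 0*(-11/4) = 0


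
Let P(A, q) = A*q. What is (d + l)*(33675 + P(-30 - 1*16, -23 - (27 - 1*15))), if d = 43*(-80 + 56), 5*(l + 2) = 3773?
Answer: -9858629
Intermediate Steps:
l = 3763/5 (l = -2 + (1/5)*3773 = -2 + 3773/5 = 3763/5 ≈ 752.60)
d = -1032 (d = 43*(-24) = -1032)
(d + l)*(33675 + P(-30 - 1*16, -23 - (27 - 1*15))) = (-1032 + 3763/5)*(33675 + (-30 - 1*16)*(-23 - (27 - 1*15))) = -1397*(33675 + (-30 - 16)*(-23 - (27 - 15)))/5 = -1397*(33675 - 46*(-23 - 1*12))/5 = -1397*(33675 - 46*(-23 - 12))/5 = -1397*(33675 - 46*(-35))/5 = -1397*(33675 + 1610)/5 = -1397/5*35285 = -9858629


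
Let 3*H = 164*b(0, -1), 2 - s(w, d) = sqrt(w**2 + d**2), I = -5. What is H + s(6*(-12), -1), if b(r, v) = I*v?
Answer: 826/3 - sqrt(5185) ≈ 203.33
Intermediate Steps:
b(r, v) = -5*v
s(w, d) = 2 - sqrt(d**2 + w**2) (s(w, d) = 2 - sqrt(w**2 + d**2) = 2 - sqrt(d**2 + w**2))
H = 820/3 (H = (164*(-5*(-1)))/3 = (164*5)/3 = (1/3)*820 = 820/3 ≈ 273.33)
H + s(6*(-12), -1) = 820/3 + (2 - sqrt((-1)**2 + (6*(-12))**2)) = 820/3 + (2 - sqrt(1 + (-72)**2)) = 820/3 + (2 - sqrt(1 + 5184)) = 820/3 + (2 - sqrt(5185)) = 826/3 - sqrt(5185)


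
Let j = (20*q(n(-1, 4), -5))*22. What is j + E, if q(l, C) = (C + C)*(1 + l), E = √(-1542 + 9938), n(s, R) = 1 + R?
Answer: -26400 + 2*√2099 ≈ -26308.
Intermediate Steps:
E = 2*√2099 (E = √8396 = 2*√2099 ≈ 91.630)
q(l, C) = 2*C*(1 + l) (q(l, C) = (2*C)*(1 + l) = 2*C*(1 + l))
j = -26400 (j = (20*(2*(-5)*(1 + (1 + 4))))*22 = (20*(2*(-5)*(1 + 5)))*22 = (20*(2*(-5)*6))*22 = (20*(-60))*22 = -1200*22 = -26400)
j + E = -26400 + 2*√2099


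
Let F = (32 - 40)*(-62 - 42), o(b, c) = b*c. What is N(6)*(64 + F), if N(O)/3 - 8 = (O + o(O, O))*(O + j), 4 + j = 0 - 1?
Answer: 134400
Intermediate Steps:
F = 832 (F = -8*(-104) = 832)
j = -5 (j = -4 + (0 - 1) = -4 - 1 = -5)
N(O) = 24 + 3*(-5 + O)*(O + O**2) (N(O) = 24 + 3*((O + O*O)*(O - 5)) = 24 + 3*((O + O**2)*(-5 + O)) = 24 + 3*((-5 + O)*(O + O**2)) = 24 + 3*(-5 + O)*(O + O**2))
N(6)*(64 + F) = (24 - 15*6 - 12*6**2 + 3*6**3)*(64 + 832) = (24 - 90 - 12*36 + 3*216)*896 = (24 - 90 - 432 + 648)*896 = 150*896 = 134400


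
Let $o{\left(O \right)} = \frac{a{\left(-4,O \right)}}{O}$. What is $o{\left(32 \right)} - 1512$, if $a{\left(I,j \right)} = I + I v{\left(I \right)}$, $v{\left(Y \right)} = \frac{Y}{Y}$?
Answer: $- \frac{6049}{4} \approx -1512.3$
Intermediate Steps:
$v{\left(Y \right)} = 1$
$a{\left(I,j \right)} = 2 I$ ($a{\left(I,j \right)} = I + I 1 = I + I = 2 I$)
$o{\left(O \right)} = - \frac{8}{O}$ ($o{\left(O \right)} = \frac{2 \left(-4\right)}{O} = - \frac{8}{O}$)
$o{\left(32 \right)} - 1512 = - \frac{8}{32} - 1512 = \left(-8\right) \frac{1}{32} - 1512 = - \frac{1}{4} - 1512 = - \frac{6049}{4}$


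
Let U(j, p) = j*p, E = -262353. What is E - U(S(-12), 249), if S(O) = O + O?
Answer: -256377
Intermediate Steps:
S(O) = 2*O
E - U(S(-12), 249) = -262353 - 2*(-12)*249 = -262353 - (-24)*249 = -262353 - 1*(-5976) = -262353 + 5976 = -256377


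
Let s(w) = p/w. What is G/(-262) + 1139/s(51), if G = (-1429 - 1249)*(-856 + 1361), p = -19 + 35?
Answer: 18428779/2096 ≈ 8792.4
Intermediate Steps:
p = 16
G = -1352390 (G = -2678*505 = -1352390)
s(w) = 16/w
G/(-262) + 1139/s(51) = -1352390/(-262) + 1139/((16/51)) = -1352390*(-1/262) + 1139/((16*(1/51))) = 676195/131 + 1139/(16/51) = 676195/131 + 1139*(51/16) = 676195/131 + 58089/16 = 18428779/2096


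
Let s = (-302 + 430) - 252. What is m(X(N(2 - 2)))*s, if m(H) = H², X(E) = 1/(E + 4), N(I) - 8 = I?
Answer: -31/36 ≈ -0.86111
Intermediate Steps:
N(I) = 8 + I
X(E) = 1/(4 + E)
s = -124 (s = 128 - 252 = -124)
m(X(N(2 - 2)))*s = (1/(4 + (8 + (2 - 2))))²*(-124) = (1/(4 + (8 + 0)))²*(-124) = (1/(4 + 8))²*(-124) = (1/12)²*(-124) = (1/144)*(-124) = -31/36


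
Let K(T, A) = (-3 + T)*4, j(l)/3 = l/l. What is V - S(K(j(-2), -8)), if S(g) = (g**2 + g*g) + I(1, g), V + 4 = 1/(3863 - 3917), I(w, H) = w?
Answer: -271/54 ≈ -5.0185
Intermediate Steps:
j(l) = 3 (j(l) = 3*(l/l) = 3*1 = 3)
K(T, A) = -12 + 4*T
V = -217/54 (V = -4 + 1/(3863 - 3917) = -4 + 1/(-54) = -4 - 1/54 = -217/54 ≈ -4.0185)
S(g) = 1 + 2*g**2 (S(g) = (g**2 + g*g) + 1 = (g**2 + g**2) + 1 = 2*g**2 + 1 = 1 + 2*g**2)
V - S(K(j(-2), -8)) = -217/54 - (1 + 2*(-12 + 4*3)**2) = -217/54 - (1 + 2*(-12 + 12)**2) = -217/54 - (1 + 2*0**2) = -217/54 - (1 + 2*0) = -217/54 - (1 + 0) = -217/54 - 1*1 = -217/54 - 1 = -271/54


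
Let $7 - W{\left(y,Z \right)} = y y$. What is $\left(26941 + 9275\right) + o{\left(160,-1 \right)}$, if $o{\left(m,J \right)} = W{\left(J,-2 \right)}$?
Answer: $36222$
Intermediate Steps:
$W{\left(y,Z \right)} = 7 - y^{2}$ ($W{\left(y,Z \right)} = 7 - y y = 7 - y^{2}$)
$o{\left(m,J \right)} = 7 - J^{2}$
$\left(26941 + 9275\right) + o{\left(160,-1 \right)} = \left(26941 + 9275\right) + \left(7 - \left(-1\right)^{2}\right) = 36216 + \left(7 - 1\right) = 36216 + 6 = 36222$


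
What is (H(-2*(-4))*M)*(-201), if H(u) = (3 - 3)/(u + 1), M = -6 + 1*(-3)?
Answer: 0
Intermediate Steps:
M = -9 (M = -6 - 3 = -9)
H(u) = 0 (H(u) = 0/(1 + u) = 0)
(H(-2*(-4))*M)*(-201) = (0*(-9))*(-201) = 0*(-201) = 0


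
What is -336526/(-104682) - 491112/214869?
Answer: 3483069785/3748819443 ≈ 0.92911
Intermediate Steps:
-336526/(-104682) - 491112/214869 = -336526*(-1/104682) - 491112*1/214869 = 168263/52341 - 163704/71623 = 3483069785/3748819443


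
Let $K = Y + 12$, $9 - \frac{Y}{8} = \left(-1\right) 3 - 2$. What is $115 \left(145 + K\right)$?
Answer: $30935$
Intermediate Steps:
$Y = 112$ ($Y = 72 - 8 \left(\left(-1\right) 3 - 2\right) = 72 - 8 \left(-3 - 2\right) = 72 - -40 = 72 + 40 = 112$)
$K = 124$ ($K = 112 + 12 = 124$)
$115 \left(145 + K\right) = 115 \left(145 + 124\right) = 115 \cdot 269 = 30935$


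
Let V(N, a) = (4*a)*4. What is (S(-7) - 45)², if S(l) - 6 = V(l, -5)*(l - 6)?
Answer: 1002001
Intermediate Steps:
V(N, a) = 16*a
S(l) = 486 - 80*l (S(l) = 6 + (16*(-5))*(l - 6) = 6 - 80*(-6 + l) = 6 + (480 - 80*l) = 486 - 80*l)
(S(-7) - 45)² = ((486 - 80*(-7)) - 45)² = ((486 + 560) - 45)² = (1046 - 45)² = 1001² = 1002001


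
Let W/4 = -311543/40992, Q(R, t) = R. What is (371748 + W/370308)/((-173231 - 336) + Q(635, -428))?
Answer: -1410752575607689/656262480117888 ≈ -2.1497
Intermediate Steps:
W = -311543/10248 (W = 4*(-311543/40992) = -311543/10248 ≈ -30.400)
(371748 + W/370308)/((-173231 - 336) + Q(635, -428)) = (371748 - 311543/10248/370308)/((-173231 - 336) + 635) = (371748 - 311543/10248*1/370308)/(-173567 + 635) = (371748 - 311543/3794916384)/(-172932) = (1410752575607689/3794916384)*(-1/172932) = -1410752575607689/656262480117888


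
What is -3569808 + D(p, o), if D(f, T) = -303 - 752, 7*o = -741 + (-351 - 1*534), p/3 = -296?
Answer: -3570863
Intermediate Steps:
p = -888 (p = 3*(-296) = -888)
o = -1626/7 (o = (-741 + (-351 - 1*534))/7 = (-741 + (-351 - 534))/7 = (-741 - 885)/7 = (⅐)*(-1626) = -1626/7 ≈ -232.29)
D(f, T) = -1055
-3569808 + D(p, o) = -3569808 - 1055 = -3570863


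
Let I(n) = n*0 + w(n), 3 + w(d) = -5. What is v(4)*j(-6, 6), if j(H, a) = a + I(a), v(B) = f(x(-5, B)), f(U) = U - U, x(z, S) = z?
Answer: 0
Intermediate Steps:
w(d) = -8 (w(d) = -3 - 5 = -8)
f(U) = 0
v(B) = 0
I(n) = -8 (I(n) = n*0 - 8 = 0 - 8 = -8)
j(H, a) = -8 + a (j(H, a) = a - 8 = -8 + a)
v(4)*j(-6, 6) = 0*(-8 + 6) = 0*(-2) = 0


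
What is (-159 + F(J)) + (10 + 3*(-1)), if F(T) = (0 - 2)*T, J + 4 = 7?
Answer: -158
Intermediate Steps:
J = 3 (J = -4 + 7 = 3)
F(T) = -2*T
(-159 + F(J)) + (10 + 3*(-1)) = (-159 - 2*3) + (10 + 3*(-1)) = (-159 - 6) + (10 - 3) = -165 + 7 = -158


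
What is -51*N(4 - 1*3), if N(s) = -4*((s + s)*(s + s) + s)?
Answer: 1020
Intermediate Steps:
N(s) = -16*s**2 - 4*s (N(s) = -4*((2*s)*(2*s) + s) = -4*(4*s**2 + s) = -4*(s + 4*s**2) = -16*s**2 - 4*s)
-51*N(4 - 1*3) = -(-204)*(4 - 1*3)*(1 + 4*(4 - 1*3)) = -(-204)*(4 - 3)*(1 + 4*(4 - 3)) = -(-204)*(1 + 4*1) = -(-204)*(1 + 4) = -(-204)*5 = -51*(-20) = 1020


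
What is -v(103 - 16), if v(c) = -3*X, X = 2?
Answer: 6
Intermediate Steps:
v(c) = -6 (v(c) = -3*2 = -6)
-v(103 - 16) = -1*(-6) = 6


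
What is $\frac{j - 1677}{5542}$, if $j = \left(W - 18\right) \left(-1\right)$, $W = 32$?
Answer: $- \frac{1691}{5542} \approx -0.30512$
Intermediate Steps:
$j = -14$ ($j = \left(32 - 18\right) \left(-1\right) = 14 \left(-1\right) = -14$)
$\frac{j - 1677}{5542} = \frac{-14 - 1677}{5542} = \left(-1691\right) \frac{1}{5542} = - \frac{1691}{5542}$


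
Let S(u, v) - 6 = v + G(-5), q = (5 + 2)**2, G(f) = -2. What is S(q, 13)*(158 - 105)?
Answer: 901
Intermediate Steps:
q = 49 (q = 7**2 = 49)
S(u, v) = 4 + v (S(u, v) = 6 + (v - 2) = 6 + (-2 + v) = 4 + v)
S(q, 13)*(158 - 105) = (4 + 13)*(158 - 105) = 17*53 = 901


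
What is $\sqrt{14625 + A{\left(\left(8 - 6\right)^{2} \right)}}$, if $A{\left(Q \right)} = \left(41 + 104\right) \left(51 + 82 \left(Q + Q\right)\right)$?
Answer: $2 \sqrt{29285} \approx 342.26$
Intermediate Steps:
$A{\left(Q \right)} = 7395 + 23780 Q$ ($A{\left(Q \right)} = 145 \left(51 + 82 \cdot 2 Q\right) = 145 \left(51 + 164 Q\right) = 7395 + 23780 Q$)
$\sqrt{14625 + A{\left(\left(8 - 6\right)^{2} \right)}} = \sqrt{14625 + \left(7395 + 23780 \left(8 - 6\right)^{2}\right)} = \sqrt{14625 + \left(7395 + 23780 \cdot 2^{2}\right)} = \sqrt{14625 + \left(7395 + 23780 \cdot 4\right)} = \sqrt{14625 + \left(7395 + 95120\right)} = \sqrt{14625 + 102515} = \sqrt{117140} = 2 \sqrt{29285}$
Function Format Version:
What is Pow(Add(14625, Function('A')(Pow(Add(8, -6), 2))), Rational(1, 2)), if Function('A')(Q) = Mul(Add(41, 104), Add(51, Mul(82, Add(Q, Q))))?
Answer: Mul(2, Pow(29285, Rational(1, 2))) ≈ 342.26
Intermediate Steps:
Function('A')(Q) = Add(7395, Mul(23780, Q)) (Function('A')(Q) = Mul(145, Add(51, Mul(82, Mul(2, Q)))) = Mul(145, Add(51, Mul(164, Q))) = Add(7395, Mul(23780, Q)))
Pow(Add(14625, Function('A')(Pow(Add(8, -6), 2))), Rational(1, 2)) = Pow(Add(14625, Add(7395, Mul(23780, Pow(Add(8, -6), 2)))), Rational(1, 2)) = Pow(Add(14625, Add(7395, Mul(23780, Pow(2, 2)))), Rational(1, 2)) = Pow(Add(14625, Add(7395, Mul(23780, 4))), Rational(1, 2)) = Pow(Add(14625, Add(7395, 95120)), Rational(1, 2)) = Pow(Add(14625, 102515), Rational(1, 2)) = Pow(117140, Rational(1, 2)) = Mul(2, Pow(29285, Rational(1, 2)))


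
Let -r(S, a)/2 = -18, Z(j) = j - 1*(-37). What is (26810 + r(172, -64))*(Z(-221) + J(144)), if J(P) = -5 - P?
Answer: -8939718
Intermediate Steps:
Z(j) = 37 + j (Z(j) = j + 37 = 37 + j)
r(S, a) = 36 (r(S, a) = -2*(-18) = 36)
(26810 + r(172, -64))*(Z(-221) + J(144)) = (26810 + 36)*((37 - 221) + (-5 - 1*144)) = 26846*(-184 + (-5 - 144)) = 26846*(-184 - 149) = 26846*(-333) = -8939718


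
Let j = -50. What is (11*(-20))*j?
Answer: 11000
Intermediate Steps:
(11*(-20))*j = (11*(-20))*(-50) = -220*(-50) = 11000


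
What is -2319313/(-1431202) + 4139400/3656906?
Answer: 7202913592189/2616885590506 ≈ 2.7525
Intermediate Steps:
-2319313/(-1431202) + 4139400/3656906 = -2319313*(-1/1431202) + 4139400*(1/3656906) = 2319313/1431202 + 2069700/1828453 = 7202913592189/2616885590506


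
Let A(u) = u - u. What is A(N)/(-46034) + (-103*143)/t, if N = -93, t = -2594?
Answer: 14729/2594 ≈ 5.6781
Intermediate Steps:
A(u) = 0
A(N)/(-46034) + (-103*143)/t = 0/(-46034) - 103*143/(-2594) = 0*(-1/46034) - 14729*(-1/2594) = 0 + 14729/2594 = 14729/2594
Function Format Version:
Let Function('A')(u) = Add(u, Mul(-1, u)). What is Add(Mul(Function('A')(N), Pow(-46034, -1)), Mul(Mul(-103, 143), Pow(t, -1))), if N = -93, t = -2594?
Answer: Rational(14729, 2594) ≈ 5.6781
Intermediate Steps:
Function('A')(u) = 0
Add(Mul(Function('A')(N), Pow(-46034, -1)), Mul(Mul(-103, 143), Pow(t, -1))) = Add(Mul(0, Pow(-46034, -1)), Mul(Mul(-103, 143), Pow(-2594, -1))) = Add(Mul(0, Rational(-1, 46034)), Mul(-14729, Rational(-1, 2594))) = Add(0, Rational(14729, 2594)) = Rational(14729, 2594)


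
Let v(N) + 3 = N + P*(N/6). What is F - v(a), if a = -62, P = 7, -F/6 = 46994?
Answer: -845480/3 ≈ -2.8183e+5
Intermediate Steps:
F = -281964 (F = -6*46994 = -281964)
v(N) = -3 + 13*N/6 (v(N) = -3 + (N + 7*(N/6)) = -3 + (N + 7*N/6) = -3 + 13*N/6)
F - v(a) = -281964 - (-3 + (13/6)*(-62)) = -281964 - (-3 - 403/3) = -281964 - 1*(-412/3) = -281964 + 412/3 = -845480/3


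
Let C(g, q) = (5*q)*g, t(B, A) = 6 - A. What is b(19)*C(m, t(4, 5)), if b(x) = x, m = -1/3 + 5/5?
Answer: 190/3 ≈ 63.333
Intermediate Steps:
m = ⅔ (m = -1*⅓ + 5*(⅕) = -⅓ + 1 = ⅔ ≈ 0.66667)
C(g, q) = 5*g*q
b(19)*C(m, t(4, 5)) = 19*(5*(⅔)*(6 - 1*5)) = 19*(5*(⅔)*(6 - 5)) = 19*(5*(⅔)*1) = 19*(10/3) = 190/3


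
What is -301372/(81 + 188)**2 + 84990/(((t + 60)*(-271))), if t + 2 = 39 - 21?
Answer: -6178509551/745173578 ≈ -8.2914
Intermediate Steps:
t = 16 (t = -2 + (39 - 21) = -2 + 18 = 16)
-301372/(81 + 188)**2 + 84990/(((t + 60)*(-271))) = -301372/(81 + 188)**2 + 84990/(((16 + 60)*(-271))) = -301372/(269**2) + 84990/((76*(-271))) = -301372/72361 + 84990/(-20596) = -301372*1/72361 + 84990*(-1/20596) = -301372/72361 - 42495/10298 = -6178509551/745173578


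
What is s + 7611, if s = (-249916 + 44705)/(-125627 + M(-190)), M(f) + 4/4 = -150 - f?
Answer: 956055479/125588 ≈ 7612.6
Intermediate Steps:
M(f) = -151 - f (M(f) = -1 + (-150 - f) = -151 - f)
s = 205211/125588 (s = (-249916 + 44705)/(-125627 + (-151 - 1*(-190))) = -205211/(-125627 + (-151 + 190)) = -205211/(-125627 + 39) = -205211/(-125588) = -205211*(-1/125588) = 205211/125588 ≈ 1.6340)
s + 7611 = 205211/125588 + 7611 = 956055479/125588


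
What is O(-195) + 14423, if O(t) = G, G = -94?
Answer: 14329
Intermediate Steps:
O(t) = -94
O(-195) + 14423 = -94 + 14423 = 14329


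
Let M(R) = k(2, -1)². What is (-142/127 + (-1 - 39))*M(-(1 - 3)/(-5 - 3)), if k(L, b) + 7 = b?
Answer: -334208/127 ≈ -2631.6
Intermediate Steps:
k(L, b) = -7 + b
M(R) = 64 (M(R) = (-7 - 1)² = (-8)² = 64)
(-142/127 + (-1 - 39))*M(-(1 - 3)/(-5 - 3)) = (-142/127 + (-1 - 39))*64 = (-142*1/127 - 40)*64 = (-142/127 - 40)*64 = -5222/127*64 = -334208/127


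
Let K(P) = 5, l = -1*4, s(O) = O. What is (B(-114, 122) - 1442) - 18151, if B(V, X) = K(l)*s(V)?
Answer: -20163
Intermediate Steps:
l = -4
B(V, X) = 5*V
(B(-114, 122) - 1442) - 18151 = (5*(-114) - 1442) - 18151 = (-570 - 1442) - 18151 = -2012 - 18151 = -20163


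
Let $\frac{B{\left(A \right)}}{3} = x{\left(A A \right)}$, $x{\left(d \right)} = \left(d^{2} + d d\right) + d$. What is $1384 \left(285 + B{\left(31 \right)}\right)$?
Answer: $7673302896$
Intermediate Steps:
$x{\left(d \right)} = d + 2 d^{2}$ ($x{\left(d \right)} = \left(d^{2} + d^{2}\right) + d = 2 d^{2} + d = d + 2 d^{2}$)
$B{\left(A \right)} = 3 A^{2} \left(1 + 2 A^{2}\right)$ ($B{\left(A \right)} = 3 A A \left(1 + 2 A A\right) = 3 A^{2} \left(1 + 2 A^{2}\right)$)
$1384 \left(285 + B{\left(31 \right)}\right) = 1384 \left(285 + 31^{2} \left(3 + 6 \cdot 31^{2}\right)\right) = 1384 \left(285 + 961 \left(3 + 6 \cdot 961\right)\right) = 1384 \left(285 + 961 \left(3 + 5766\right)\right) = 1384 \left(285 + 961 \cdot 5769\right) = 1384 \left(285 + 5544009\right) = 1384 \cdot 5544294 = 7673302896$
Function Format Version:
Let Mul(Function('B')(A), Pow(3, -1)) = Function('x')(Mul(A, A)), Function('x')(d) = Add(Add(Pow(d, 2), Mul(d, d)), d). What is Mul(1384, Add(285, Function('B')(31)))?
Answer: 7673302896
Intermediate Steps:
Function('x')(d) = Add(d, Mul(2, Pow(d, 2))) (Function('x')(d) = Add(Add(Pow(d, 2), Pow(d, 2)), d) = Add(Mul(2, Pow(d, 2)), d) = Add(d, Mul(2, Pow(d, 2))))
Function('B')(A) = Mul(3, Pow(A, 2), Add(1, Mul(2, Pow(A, 2)))) (Function('B')(A) = Mul(3, Mul(Mul(A, A), Add(1, Mul(2, Mul(A, A))))) = Mul(3, Mul(Pow(A, 2), Add(1, Mul(2, Pow(A, 2))))) = Mul(3, Pow(A, 2), Add(1, Mul(2, Pow(A, 2)))))
Mul(1384, Add(285, Function('B')(31))) = Mul(1384, Add(285, Mul(Pow(31, 2), Add(3, Mul(6, Pow(31, 2)))))) = Mul(1384, Add(285, Mul(961, Add(3, Mul(6, 961))))) = Mul(1384, Add(285, Mul(961, Add(3, 5766)))) = Mul(1384, Add(285, Mul(961, 5769))) = Mul(1384, Add(285, 5544009)) = Mul(1384, 5544294) = 7673302896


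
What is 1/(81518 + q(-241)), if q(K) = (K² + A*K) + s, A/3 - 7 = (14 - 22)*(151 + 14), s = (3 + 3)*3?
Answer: 1/1088916 ≈ 9.1834e-7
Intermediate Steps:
s = 18 (s = 6*3 = 18)
A = -3939 (A = 21 + 3*((14 - 22)*(151 + 14)) = 21 + 3*(-8*165) = 21 + 3*(-1320) = 21 - 3960 = -3939)
q(K) = 18 + K² - 3939*K (q(K) = (K² - 3939*K) + 18 = 18 + K² - 3939*K)
1/(81518 + q(-241)) = 1/(81518 + (18 + (-241)² - 3939*(-241))) = 1/(81518 + (18 + 58081 + 949299)) = 1/(81518 + 1007398) = 1/1088916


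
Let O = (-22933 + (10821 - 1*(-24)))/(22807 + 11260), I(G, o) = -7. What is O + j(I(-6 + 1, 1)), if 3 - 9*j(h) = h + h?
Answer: 470347/306603 ≈ 1.5341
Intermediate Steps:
j(h) = ⅓ - 2*h/9 (j(h) = ⅓ - (h + h)/9 = ⅓ - 2*h/9)
O = -12088/34067 (O = (-22933 + (10821 + 24))/34067 = (-22933 + 10845)*(1/34067) = -12088*1/34067 = -12088/34067 ≈ -0.35483)
O + j(I(-6 + 1, 1)) = -12088/34067 + (⅓ - 2/9*(-7)) = -12088/34067 + (⅓ + 14/9) = -12088/34067 + 17/9 = 470347/306603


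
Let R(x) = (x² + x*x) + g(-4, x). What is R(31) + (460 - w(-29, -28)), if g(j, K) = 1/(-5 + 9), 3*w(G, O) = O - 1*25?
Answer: 28799/12 ≈ 2399.9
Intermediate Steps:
w(G, O) = -25/3 + O/3 (w(G, O) = (O - 1*25)/3 = (O - 25)/3 = (-25 + O)/3 = -25/3 + O/3)
g(j, K) = ¼ (g(j, K) = 1/4 = ¼)
R(x) = ¼ + 2*x² (R(x) = (x² + x*x) + ¼ = (x² + x²) + ¼ = 2*x² + ¼ = ¼ + 2*x²)
R(31) + (460 - w(-29, -28)) = (¼ + 2*31²) + (460 - (-25/3 + (⅓)*(-28))) = (¼ + 2*961) + (460 - (-25/3 - 28/3)) = (¼ + 1922) + (460 - 1*(-53/3)) = 7689/4 + (460 + 53/3) = 7689/4 + 1433/3 = 28799/12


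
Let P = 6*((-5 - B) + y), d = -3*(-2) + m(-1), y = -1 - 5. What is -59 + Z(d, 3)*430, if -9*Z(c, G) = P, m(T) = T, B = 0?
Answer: 9283/3 ≈ 3094.3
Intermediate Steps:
y = -6
d = 5 (d = -3*(-2) - 1 = 6 - 1 = 5)
P = -66 (P = 6*((-5 - 1*0) - 6) = 6*((-5 + 0) - 6) = 6*(-5 - 6) = 6*(-11) = -66)
Z(c, G) = 22/3 (Z(c, G) = -⅑*(-66) = 22/3)
-59 + Z(d, 3)*430 = -59 + (22/3)*430 = -59 + 9460/3 = 9283/3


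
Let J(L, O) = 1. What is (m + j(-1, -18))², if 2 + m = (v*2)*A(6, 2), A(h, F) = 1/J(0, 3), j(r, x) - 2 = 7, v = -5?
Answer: 9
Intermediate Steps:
j(r, x) = 9 (j(r, x) = 2 + 7 = 9)
A(h, F) = 1 (A(h, F) = 1/1 = 1)
m = -12 (m = -2 - 5*2*1 = -2 - 10*1 = -2 - 10 = -12)
(m + j(-1, -18))² = (-12 + 9)² = (-3)² = 9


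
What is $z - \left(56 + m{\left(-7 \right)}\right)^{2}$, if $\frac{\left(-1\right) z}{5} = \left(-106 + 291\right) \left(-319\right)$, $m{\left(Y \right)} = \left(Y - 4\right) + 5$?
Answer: $292575$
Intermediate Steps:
$m{\left(Y \right)} = 1 + Y$ ($m{\left(Y \right)} = \left(-4 + Y\right) + 5 = 1 + Y$)
$z = 295075$ ($z = - 5 \left(-106 + 291\right) \left(-319\right) = - 5 \cdot 185 \left(-319\right) = \left(-5\right) \left(-59015\right) = 295075$)
$z - \left(56 + m{\left(-7 \right)}\right)^{2} = 295075 - \left(56 + \left(1 - 7\right)\right)^{2} = 295075 - \left(56 - 6\right)^{2} = 295075 - 50^{2} = 295075 - 2500 = 292575$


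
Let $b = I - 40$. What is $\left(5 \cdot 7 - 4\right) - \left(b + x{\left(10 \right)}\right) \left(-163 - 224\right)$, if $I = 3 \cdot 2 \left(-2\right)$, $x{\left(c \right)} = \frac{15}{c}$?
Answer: $- \frac{39025}{2} \approx -19513.0$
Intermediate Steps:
$I = -12$ ($I = 6 \left(-2\right) = -12$)
$b = -52$ ($b = -12 - 40 = -52$)
$\left(5 \cdot 7 - 4\right) - \left(b + x{\left(10 \right)}\right) \left(-163 - 224\right) = \left(5 \cdot 7 - 4\right) - \left(-52 + \frac{15}{10}\right) \left(-163 - 224\right) = \left(35 - 4\right) - \left(-52 + 15 \cdot \frac{1}{10}\right) \left(-387\right) = 31 - \left(-52 + \frac{3}{2}\right) \left(-387\right) = 31 - \left(- \frac{101}{2}\right) \left(-387\right) = 31 - \frac{39087}{2} = - \frac{39025}{2}$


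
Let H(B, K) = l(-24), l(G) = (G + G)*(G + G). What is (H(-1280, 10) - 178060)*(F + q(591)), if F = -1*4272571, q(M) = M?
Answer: 750826116880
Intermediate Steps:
l(G) = 4*G² (l(G) = (2*G)*(2*G) = 4*G²)
H(B, K) = 2304 (H(B, K) = 4*(-24)² = 4*576 = 2304)
F = -4272571
(H(-1280, 10) - 178060)*(F + q(591)) = (2304 - 178060)*(-4272571 + 591) = -175756*(-4271980) = 750826116880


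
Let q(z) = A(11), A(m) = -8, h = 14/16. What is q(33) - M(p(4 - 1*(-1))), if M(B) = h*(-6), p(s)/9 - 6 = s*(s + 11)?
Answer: -11/4 ≈ -2.7500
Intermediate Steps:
h = 7/8 (h = 14*(1/16) = 7/8 ≈ 0.87500)
p(s) = 54 + 9*s*(11 + s) (p(s) = 54 + 9*(s*(s + 11)) = 54 + 9*(s*(11 + s)) = 54 + 9*s*(11 + s))
M(B) = -21/4 (M(B) = (7/8)*(-6) = -21/4)
q(z) = -8
q(33) - M(p(4 - 1*(-1))) = -8 - 1*(-21/4) = -8 + 21/4 = -11/4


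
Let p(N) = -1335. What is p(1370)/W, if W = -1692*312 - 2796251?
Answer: 267/664831 ≈ 0.00040161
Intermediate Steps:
W = -3324155 (W = -527904 - 2796251 = -3324155)
p(1370)/W = -1335/(-3324155) = -1335*(-1/3324155) = 267/664831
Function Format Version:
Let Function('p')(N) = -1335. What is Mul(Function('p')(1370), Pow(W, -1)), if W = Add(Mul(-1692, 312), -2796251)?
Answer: Rational(267, 664831) ≈ 0.00040161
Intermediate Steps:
W = -3324155 (W = Add(-527904, -2796251) = -3324155)
Mul(Function('p')(1370), Pow(W, -1)) = Mul(-1335, Pow(-3324155, -1)) = Mul(-1335, Rational(-1, 3324155)) = Rational(267, 664831)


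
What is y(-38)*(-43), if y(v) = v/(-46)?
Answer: -817/23 ≈ -35.522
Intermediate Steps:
y(v) = -v/46 (y(v) = v*(-1/46) = -v/46)
y(-38)*(-43) = -1/46*(-38)*(-43) = (19/23)*(-43) = -817/23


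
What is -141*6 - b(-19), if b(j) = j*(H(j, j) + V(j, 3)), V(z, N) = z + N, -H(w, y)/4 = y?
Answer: 294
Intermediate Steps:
H(w, y) = -4*y
V(z, N) = N + z
b(j) = j*(3 - 3*j) (b(j) = j*(-4*j + (3 + j)) = j*(3 - 3*j))
-141*6 - b(-19) = -141*6 - 3*(-19)*(1 - 1*(-19)) = -846 - 3*(-19)*(1 + 19) = -846 - 3*(-19)*20 = -846 - 1*(-1140) = -846 + 1140 = 294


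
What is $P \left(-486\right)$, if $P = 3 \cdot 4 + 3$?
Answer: $-7290$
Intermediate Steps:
$P = 15$ ($P = 12 + 3 = 15$)
$P \left(-486\right) = 15 \left(-486\right) = -7290$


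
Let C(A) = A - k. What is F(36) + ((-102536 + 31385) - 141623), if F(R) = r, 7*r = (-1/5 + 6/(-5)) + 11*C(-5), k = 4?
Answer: -7447592/35 ≈ -2.1279e+5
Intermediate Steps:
C(A) = -4 + A (C(A) = A - 1*4 = A - 4 = -4 + A)
r = -502/35 (r = ((-1/5 + 6/(-5)) + 11*(-4 - 5))/7 = ((-1*⅕ + 6*(-⅕)) + 11*(-9))/7 = ((-⅕ - 6/5) - 99)/7 = (-7/5 - 99)/7 = (⅐)*(-502/5) = -502/35 ≈ -14.343)
F(R) = -502/35
F(36) + ((-102536 + 31385) - 141623) = -502/35 + ((-102536 + 31385) - 141623) = -502/35 + (-71151 - 141623) = -502/35 - 212774 = -7447592/35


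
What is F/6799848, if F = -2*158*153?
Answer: -4029/566654 ≈ -0.0071102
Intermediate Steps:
F = -48348 (F = -316*153 = -48348)
F/6799848 = -48348/6799848 = -48348*1/6799848 = -4029/566654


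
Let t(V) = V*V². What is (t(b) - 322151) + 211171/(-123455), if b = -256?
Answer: -2111002564156/123455 ≈ -1.7099e+7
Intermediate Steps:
t(V) = V³
(t(b) - 322151) + 211171/(-123455) = ((-256)³ - 322151) + 211171/(-123455) = (-16777216 - 322151) + 211171*(-1/123455) = -17099367 - 211171/123455 = -2111002564156/123455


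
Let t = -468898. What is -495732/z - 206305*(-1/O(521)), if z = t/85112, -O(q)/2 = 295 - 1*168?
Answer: 5310110231023/59550046 ≈ 89171.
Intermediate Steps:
O(q) = -254 (O(q) = -2*(295 - 1*168) = -2*(295 - 168) = -2*127 = -254)
z = -234449/42556 (z = -468898/85112 = -468898*1/85112 = -234449/42556 ≈ -5.5092)
-495732/z - 206305*(-1/O(521)) = -495732/(-234449/42556) - 206305/((-1*(-254))) = -495732*(-42556/234449) - 206305/254 = 21096370992/234449 - 206305*1/254 = 21096370992/234449 - 206305/254 = 5310110231023/59550046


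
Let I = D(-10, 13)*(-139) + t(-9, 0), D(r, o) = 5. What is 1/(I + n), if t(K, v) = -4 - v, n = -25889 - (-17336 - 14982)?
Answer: 1/5730 ≈ 0.00017452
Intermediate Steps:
n = 6429 (n = -25889 - 1*(-32318) = -25889 + 32318 = 6429)
I = -699 (I = 5*(-139) + (-4 - 1*0) = -695 + (-4 + 0) = -695 - 4 = -699)
1/(I + n) = 1/(-699 + 6429) = 1/5730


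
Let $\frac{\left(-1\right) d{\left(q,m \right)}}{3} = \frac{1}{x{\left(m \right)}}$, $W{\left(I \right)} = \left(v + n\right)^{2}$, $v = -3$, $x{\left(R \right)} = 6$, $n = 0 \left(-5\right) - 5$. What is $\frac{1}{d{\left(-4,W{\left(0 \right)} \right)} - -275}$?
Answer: $\frac{2}{549} \approx 0.003643$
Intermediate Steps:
$n = -5$ ($n = 0 - 5 = -5$)
$W{\left(I \right)} = 64$ ($W{\left(I \right)} = \left(-3 - 5\right)^{2} = \left(-8\right)^{2} = 64$)
$d{\left(q,m \right)} = - \frac{1}{2}$ ($d{\left(q,m \right)} = - \frac{3}{6} = \left(-3\right) \frac{1}{6} = - \frac{1}{2}$)
$\frac{1}{d{\left(-4,W{\left(0 \right)} \right)} - -275} = \frac{1}{- \frac{1}{2} - -275} = \frac{1}{- \frac{1}{2} + 275} = \frac{1}{\frac{549}{2}} = \frac{2}{549}$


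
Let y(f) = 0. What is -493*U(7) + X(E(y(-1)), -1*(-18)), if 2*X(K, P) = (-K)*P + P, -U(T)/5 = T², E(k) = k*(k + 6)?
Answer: 120794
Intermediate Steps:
E(k) = k*(6 + k)
U(T) = -5*T²
X(K, P) = P/2 - K*P/2 (X(K, P) = ((-K)*P + P)/2 = (-K*P + P)/2 = (P - K*P)/2 = P/2 - K*P/2)
-493*U(7) + X(E(y(-1)), -1*(-18)) = -(-2465)*7² + (-1*(-18))*(1 - 0*(6 + 0))/2 = -(-2465)*49 + (½)*18*(1 - 0*6) = -493*(-245) + (½)*18*(1 - 1*0) = 120785 + (½)*18*(1 + 0) = 120785 + (½)*18*1 = 120785 + 9 = 120794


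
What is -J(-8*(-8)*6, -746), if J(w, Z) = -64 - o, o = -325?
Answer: -261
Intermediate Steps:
J(w, Z) = 261 (J(w, Z) = -64 - 1*(-325) = -64 + 325 = 261)
-J(-8*(-8)*6, -746) = -1*261 = -261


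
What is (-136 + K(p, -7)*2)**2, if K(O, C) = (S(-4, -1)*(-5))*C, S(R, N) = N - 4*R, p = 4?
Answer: 835396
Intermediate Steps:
K(O, C) = -75*C (K(O, C) = ((-1 - 4*(-4))*(-5))*C = ((-1 + 16)*(-5))*C = (15*(-5))*C = -75*C)
(-136 + K(p, -7)*2)**2 = (-136 - 75*(-7)*2)**2 = (-136 + 525*2)**2 = (-136 + 1050)**2 = 914**2 = 835396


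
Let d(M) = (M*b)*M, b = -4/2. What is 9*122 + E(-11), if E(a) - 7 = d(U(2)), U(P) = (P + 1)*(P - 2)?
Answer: 1105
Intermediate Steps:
b = -2 (b = -4*1/2 = -2)
U(P) = (1 + P)*(-2 + P)
d(M) = -2*M**2 (d(M) = (M*(-2))*M = (-2*M)*M = -2*M**2)
E(a) = 7 (E(a) = 7 - 2*(-2 + 2**2 - 1*2)**2 = 7 - 2*(-2 + 4 - 2)**2 = 7 - 2*0**2 = 7 - 2*0 = 7 + 0 = 7)
9*122 + E(-11) = 9*122 + 7 = 1098 + 7 = 1105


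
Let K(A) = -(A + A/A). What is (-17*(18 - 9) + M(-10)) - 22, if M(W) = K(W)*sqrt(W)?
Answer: -175 + 9*I*sqrt(10) ≈ -175.0 + 28.461*I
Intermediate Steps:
K(A) = -1 - A (K(A) = -(A + 1) = -(1 + A) = -1 - A)
M(W) = sqrt(W)*(-1 - W) (M(W) = (-1 - W)*sqrt(W) = sqrt(W)*(-1 - W))
(-17*(18 - 9) + M(-10)) - 22 = (-17*(18 - 9) + sqrt(-10)*(-1 - 1*(-10))) - 22 = (-17*9 + (I*sqrt(10))*(-1 + 10)) - 22 = (-153 + (I*sqrt(10))*9) - 22 = (-153 + 9*I*sqrt(10)) - 22 = -175 + 9*I*sqrt(10)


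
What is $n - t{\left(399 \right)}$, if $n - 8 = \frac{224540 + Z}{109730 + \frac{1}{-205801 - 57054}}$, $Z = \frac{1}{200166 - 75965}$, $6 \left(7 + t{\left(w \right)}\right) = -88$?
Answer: $\frac{340819769025854126}{10747017820154847} \approx 31.713$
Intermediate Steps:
$t{\left(w \right)} = - \frac{65}{3}$ ($t{\left(w \right)} = -7 + \frac{1}{6} \left(-88\right) = -7 - \frac{44}{3} = - \frac{65}{3}$)
$Z = \frac{1}{124201} \approx 8.0515 \cdot 10^{-6}$
$n = \frac{35989238751944147}{3582339273384949}$ ($n = 8 + \frac{224540 + \frac{1}{124201}}{109730 + \frac{1}{-205801 - 57054}} = 8 + \frac{27888092541}{124201 \left(109730 + \frac{1}{-262855}\right)} = 8 + \frac{27888092541}{124201 \left(109730 - \frac{1}{262855}\right)} = 8 + \frac{27888092541}{124201 \cdot \frac{28843079149}{262855}} = 8 + \frac{27888092541}{124201} \cdot \frac{262855}{28843079149} = 8 + \frac{7330524564864555}{3582339273384949} = \frac{35989238751944147}{3582339273384949} \approx 10.046$)
$n - t{\left(399 \right)} = \frac{35989238751944147}{3582339273384949} - - \frac{65}{3} = \frac{35989238751944147}{3582339273384949} + \frac{65}{3} = \frac{340819769025854126}{10747017820154847}$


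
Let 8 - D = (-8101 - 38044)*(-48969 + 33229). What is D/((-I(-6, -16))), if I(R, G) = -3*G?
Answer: 181580573/12 ≈ 1.5132e+7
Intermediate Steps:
D = -726322292 (D = 8 - (-8101 - 38044)*(-48969 + 33229) = 8 - (-46145)*(-15740) = 8 - 1*726322300 = 8 - 726322300 = -726322292)
D/((-I(-6, -16))) = -726322292/((-(-3)*(-16))) = -726322292/((-1*48)) = -726322292/(-48) = -726322292*(-1/48) = 181580573/12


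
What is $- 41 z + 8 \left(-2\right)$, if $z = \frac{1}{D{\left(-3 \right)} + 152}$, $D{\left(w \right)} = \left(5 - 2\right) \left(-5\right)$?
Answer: $- \frac{2233}{137} \approx -16.299$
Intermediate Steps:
$D{\left(w \right)} = -15$ ($D{\left(w \right)} = 3 \left(-5\right) = -15$)
$z = \frac{1}{137}$ ($z = \frac{1}{-15 + 152} = \frac{1}{137} \approx 0.0072993$)
$- 41 z + 8 \left(-2\right) = \left(-41\right) \frac{1}{137} + 8 \left(-2\right) = - \frac{41}{137} - 16 = - \frac{2233}{137}$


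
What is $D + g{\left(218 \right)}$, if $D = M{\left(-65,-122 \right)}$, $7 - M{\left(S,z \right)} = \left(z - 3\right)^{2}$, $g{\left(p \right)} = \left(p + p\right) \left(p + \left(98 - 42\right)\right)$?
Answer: $103846$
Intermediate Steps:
$g{\left(p \right)} = 2 p \left(56 + p\right)$ ($g{\left(p \right)} = 2 p \left(p + \left(98 - 42\right)\right) = 2 p \left(p + 56\right) = 2 p \left(56 + p\right)$)
$M{\left(S,z \right)} = 7 - \left(-3 + z\right)^{2}$ ($M{\left(S,z \right)} = 7 - \left(z - 3\right)^{2} = 7 - \left(-3 + z\right)^{2}$)
$D = -15618$ ($D = 7 - \left(-3 - 122\right)^{2} = 7 - \left(-125\right)^{2} = 7 - 15625 = -15618$)
$D + g{\left(218 \right)} = -15618 + 2 \cdot 218 \left(56 + 218\right) = -15618 + 2 \cdot 218 \cdot 274 = -15618 + 119464 = 103846$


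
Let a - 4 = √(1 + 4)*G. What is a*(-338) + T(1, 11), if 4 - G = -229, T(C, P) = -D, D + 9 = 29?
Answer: -1372 - 78754*√5 ≈ -1.7747e+5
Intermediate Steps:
D = 20 (D = -9 + 29 = 20)
T(C, P) = -20 (T(C, P) = -1*20 = -20)
G = 233 (G = 4 - 1*(-229) = 4 + 229 = 233)
a = 4 + 233*√5 (a = 4 + √(1 + 4)*233 = 4 + √5*233 = 4 + 233*√5 ≈ 525.00)
a*(-338) + T(1, 11) = (4 + 233*√5)*(-338) - 20 = (-1352 - 78754*√5) - 20 = -1372 - 78754*√5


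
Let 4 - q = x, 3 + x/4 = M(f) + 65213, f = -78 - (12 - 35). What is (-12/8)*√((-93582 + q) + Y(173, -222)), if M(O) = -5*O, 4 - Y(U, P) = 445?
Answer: -9*I*√39551/2 ≈ -894.93*I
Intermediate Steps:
Y(U, P) = -441 (Y(U, P) = 4 - 1*445 = 4 - 445 = -441)
f = -55 (f = -78 - 1*(-23) = -78 + 23 = -55)
x = 261940 (x = -12 + 4*(-5*(-55) + 65213) = -12 + 4*(275 + 65213) = -12 + 4*65488 = -12 + 261952 = 261940)
q = -261936 (q = 4 - 1*261940 = 4 - 261940 = -261936)
(-12/8)*√((-93582 + q) + Y(173, -222)) = (-12/8)*√((-93582 - 261936) - 441) = (-12*⅛)*√(-355518 - 441) = -9*I*√39551/2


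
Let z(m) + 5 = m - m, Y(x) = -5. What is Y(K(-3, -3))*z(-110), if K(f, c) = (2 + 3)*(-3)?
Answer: 25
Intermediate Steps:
K(f, c) = -15 (K(f, c) = 5*(-3) = -15)
z(m) = -5 (z(m) = -5 + (m - m) = -5 + 0 = -5)
Y(K(-3, -3))*z(-110) = -5*(-5) = 25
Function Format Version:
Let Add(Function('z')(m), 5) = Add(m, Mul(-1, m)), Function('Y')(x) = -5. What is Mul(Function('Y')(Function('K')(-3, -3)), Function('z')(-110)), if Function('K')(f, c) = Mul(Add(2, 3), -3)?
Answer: 25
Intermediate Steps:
Function('K')(f, c) = -15 (Function('K')(f, c) = Mul(5, -3) = -15)
Function('z')(m) = -5 (Function('z')(m) = Add(-5, Add(m, Mul(-1, m))) = Add(-5, 0) = -5)
Mul(Function('Y')(Function('K')(-3, -3)), Function('z')(-110)) = Mul(-5, -5) = 25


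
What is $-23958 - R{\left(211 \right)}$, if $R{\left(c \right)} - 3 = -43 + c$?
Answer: $-24129$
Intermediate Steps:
$R{\left(c \right)} = -40 + c$ ($R{\left(c \right)} = 3 + \left(-43 + c\right) = -40 + c$)
$-23958 - R{\left(211 \right)} = -23958 - \left(-40 + 211\right) = -23958 - 171 = -24129$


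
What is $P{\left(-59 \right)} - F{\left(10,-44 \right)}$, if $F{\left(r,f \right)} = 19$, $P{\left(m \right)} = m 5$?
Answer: $-314$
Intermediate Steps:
$P{\left(m \right)} = 5 m$
$P{\left(-59 \right)} - F{\left(10,-44 \right)} = 5 \left(-59\right) - 19 = -295 - 19 = -314$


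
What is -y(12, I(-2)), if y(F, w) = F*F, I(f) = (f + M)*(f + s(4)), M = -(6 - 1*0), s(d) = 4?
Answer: -144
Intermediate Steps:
M = -6 (M = -(6 + 0) = -1*6 = -6)
I(f) = (-6 + f)*(4 + f) (I(f) = (f - 6)*(f + 4) = (-6 + f)*(4 + f))
y(F, w) = F²
-y(12, I(-2)) = -1*12² = -1*144 = -144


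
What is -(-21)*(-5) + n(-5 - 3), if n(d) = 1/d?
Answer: -841/8 ≈ -105.13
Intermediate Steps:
-(-21)*(-5) + n(-5 - 3) = -(-21)*(-5) + 1/(-5 - 3) = -7*15 + 1/(-8) = -105 - ⅛ = -841/8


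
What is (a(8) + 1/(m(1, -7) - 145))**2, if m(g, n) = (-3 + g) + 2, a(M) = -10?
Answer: 2105401/21025 ≈ 100.14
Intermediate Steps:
m(g, n) = -1 + g
(a(8) + 1/(m(1, -7) - 145))**2 = (-10 + 1/((-1 + 1) - 145))**2 = (-10 + 1/(0 - 145))**2 = (-10 + 1/(-145))**2 = (-10 - 1/145)**2 = (-1451/145)**2 = 2105401/21025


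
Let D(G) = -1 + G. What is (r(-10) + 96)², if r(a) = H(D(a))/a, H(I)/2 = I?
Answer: 241081/25 ≈ 9643.2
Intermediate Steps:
H(I) = 2*I
r(a) = (-2 + 2*a)/a (r(a) = (2*(-1 + a))/a = (-2 + 2*a)/a)
(r(-10) + 96)² = ((2 - 2/(-10)) + 96)² = ((2 - 2*(-⅒)) + 96)² = ((2 + ⅕) + 96)² = (11/5 + 96)² = (491/5)² = 241081/25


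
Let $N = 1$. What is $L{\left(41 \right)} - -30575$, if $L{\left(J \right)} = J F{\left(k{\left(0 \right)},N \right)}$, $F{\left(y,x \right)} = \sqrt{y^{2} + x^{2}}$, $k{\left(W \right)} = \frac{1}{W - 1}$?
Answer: $30575 + 41 \sqrt{2} \approx 30633.0$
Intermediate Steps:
$k{\left(W \right)} = \frac{1}{-1 + W}$
$F{\left(y,x \right)} = \sqrt{x^{2} + y^{2}}$
$L{\left(J \right)} = J \sqrt{2}$ ($L{\left(J \right)} = J \sqrt{1^{2} + \left(\frac{1}{-1 + 0}\right)^{2}} = J \sqrt{1 + \left(\frac{1}{-1}\right)^{2}} = J \sqrt{1 + \left(-1\right)^{2}} = J \sqrt{1 + 1} = J \sqrt{2}$)
$L{\left(41 \right)} - -30575 = 41 \sqrt{2} - -30575 = 41 \sqrt{2} + 30575 = 30575 + 41 \sqrt{2}$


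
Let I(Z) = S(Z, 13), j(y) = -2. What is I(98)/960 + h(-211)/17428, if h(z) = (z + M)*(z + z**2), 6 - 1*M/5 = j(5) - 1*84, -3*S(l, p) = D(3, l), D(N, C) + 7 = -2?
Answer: 882659557/1394240 ≈ 633.08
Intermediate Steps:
D(N, C) = -9 (D(N, C) = -7 - 2 = -9)
S(l, p) = 3 (S(l, p) = -1/3*(-9) = 3)
I(Z) = 3
M = 460 (M = 30 - 5*(-2 - 1*84) = 30 - 5*(-2 - 84) = 30 - 5*(-86) = 30 + 430 = 460)
h(z) = (460 + z)*(z + z**2) (h(z) = (z + 460)*(z + z**2) = (460 + z)*(z + z**2))
I(98)/960 + h(-211)/17428 = 3/960 - 211*(460 + (-211)**2 + 461*(-211))/17428 = 3*(1/960) - 211*(460 + 44521 - 97271)*(1/17428) = 1/320 - 211*(-52290)*(1/17428) = 1/320 + 11033190*(1/17428) = 1/320 + 5516595/8714 = 882659557/1394240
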